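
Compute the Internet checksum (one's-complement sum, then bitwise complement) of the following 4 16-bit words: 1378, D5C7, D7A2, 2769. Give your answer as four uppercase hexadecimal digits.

17B4

One's-complement addition (fold any carry out of bit 15 back into bit 0):
  0x1378 + 0xD5C7 = 0x0E93F
  0xE93F + 0xD7A2 = 0x1C0E1 → wrap carry → 0xC0E2
  0xC0E2 + 0x2769 = 0x0E84B
One's-complement sum = 0xE84B.
Checksum = ~0xE84B & 0xFFFF = 0x17B4.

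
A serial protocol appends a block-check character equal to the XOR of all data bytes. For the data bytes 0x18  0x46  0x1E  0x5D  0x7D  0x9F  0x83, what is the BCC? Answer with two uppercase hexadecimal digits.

7C

XOR the bytes together:
  start with 0x18
  0x18 ⊕ 0x46 = 0x5E
  0x5E ⊕ 0x1E = 0x40
  0x40 ⊕ 0x5D = 0x1D
  0x1D ⊕ 0x7D = 0x60
  0x60 ⊕ 0x9F = 0xFF
  0xFF ⊕ 0x83 = 0x7C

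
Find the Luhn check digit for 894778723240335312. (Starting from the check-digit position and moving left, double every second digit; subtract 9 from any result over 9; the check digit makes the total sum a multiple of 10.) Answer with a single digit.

3

Partial digits right→left: 2 1 3 5 3 3 0 4 2 3 2 7 8 7 7 4 9 8
Double every second digit counting from the check-digit position (so the 1st, 3rd, 5th, ... of the partial from the right).
  doubled (with −9 where >9): 4 6 6 0 4 4 7 5 9 → sum 45
  kept as-is: 1 5 3 4 3 7 7 4 8 → sum 42
Total = 45 + 42 = 87.
Check digit = (10 − (87 mod 10)) mod 10 = 3.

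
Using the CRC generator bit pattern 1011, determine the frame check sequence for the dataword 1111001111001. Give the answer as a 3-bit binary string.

Append 3 zeros: 1111001111001000. Divide by 1011 (XOR where the leading bit is 1):
  pos 0: 1111 XOR 1011 = 0100
  pos 1: 1000 XOR 1011 = 0011
  pos 3: 1101 XOR 1011 = 0110
  pos 4: 1101 XOR 1011 = 0110
  pos 5: 1101 XOR 1011 = 0110
  pos 6: 1101 XOR 1011 = 0110
  pos 7: 1100 XOR 1011 = 0111
  pos 8: 1110 XOR 1011 = 0101
  pos 9: 1011 XOR 1011 = 0000
Remainder (last 3 bits) = 000. This is the CRC / FCS.

000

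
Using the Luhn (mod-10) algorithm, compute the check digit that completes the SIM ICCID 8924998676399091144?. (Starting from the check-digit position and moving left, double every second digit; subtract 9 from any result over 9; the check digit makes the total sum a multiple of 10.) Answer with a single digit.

6

Partial digits right→left: 4 4 1 1 9 0 9 9 3 6 7 6 8 9 9 4 2 9 8
Double every second digit counting from the check-digit position (so the 1st, 3rd, 5th, ... of the partial from the right).
  doubled (with −9 where >9): 8 2 9 9 6 5 7 9 4 7 → sum 66
  kept as-is: 4 1 0 9 6 6 9 4 9 → sum 48
Total = 66 + 48 = 114.
Check digit = (10 − (114 mod 10)) mod 10 = 6.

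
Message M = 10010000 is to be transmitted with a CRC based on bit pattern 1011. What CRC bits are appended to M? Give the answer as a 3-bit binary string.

010

Append 3 zeros: 10010000000. Divide by 1011 (XOR where the leading bit is 1):
  pos 0: 1001 XOR 1011 = 0010
  pos 2: 1000 XOR 1011 = 0011
  pos 4: 1100 XOR 1011 = 0111
  pos 5: 1110 XOR 1011 = 0101
  pos 6: 1010 XOR 1011 = 0001
Remainder (last 3 bits) = 010. This is the CRC / FCS.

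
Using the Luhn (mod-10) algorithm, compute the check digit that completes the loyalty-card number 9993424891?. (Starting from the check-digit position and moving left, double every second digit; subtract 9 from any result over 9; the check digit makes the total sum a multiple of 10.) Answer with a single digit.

Partial digits right→left: 1 9 8 4 2 4 3 9 9 9
Double every second digit counting from the check-digit position (so the 1st, 3rd, 5th, ... of the partial from the right).
  doubled (with −9 where >9): 2 7 4 6 9 → sum 28
  kept as-is: 9 4 4 9 9 → sum 35
Total = 28 + 35 = 63.
Check digit = (10 − (63 mod 10)) mod 10 = 7.

7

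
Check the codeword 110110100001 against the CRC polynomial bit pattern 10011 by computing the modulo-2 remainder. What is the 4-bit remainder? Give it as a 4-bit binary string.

0000

Modulo-2 division of 110110100001 by 10011:
  pos 0: 11011 XOR 10011 = 01000
  pos 1: 10000 XOR 10011 = 00011
  pos 4: 11100 XOR 10011 = 01111
  pos 5: 11110 XOR 10011 = 01101
  pos 6: 11010 XOR 10011 = 01001
  pos 7: 10011 XOR 10011 = 00000
Remainder = 0000 (zero — the frame passes the CRC check).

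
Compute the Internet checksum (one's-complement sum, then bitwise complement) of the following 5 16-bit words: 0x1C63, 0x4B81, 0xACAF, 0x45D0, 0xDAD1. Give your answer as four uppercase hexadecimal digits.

CAC9

One's-complement addition (fold any carry out of bit 15 back into bit 0):
  0x1C63 + 0x4B81 = 0x067E4
  0x67E4 + 0xACAF = 0x11493 → wrap carry → 0x1494
  0x1494 + 0x45D0 = 0x05A64
  0x5A64 + 0xDAD1 = 0x13535 → wrap carry → 0x3536
One's-complement sum = 0x3536.
Checksum = ~0x3536 & 0xFFFF = 0xCAC9.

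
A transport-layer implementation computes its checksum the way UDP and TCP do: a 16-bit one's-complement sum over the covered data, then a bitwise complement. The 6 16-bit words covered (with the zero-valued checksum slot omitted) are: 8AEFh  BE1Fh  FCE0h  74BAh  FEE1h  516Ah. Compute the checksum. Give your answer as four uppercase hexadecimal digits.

One's-complement addition (fold any carry out of bit 15 back into bit 0):
  0x8AEF + 0xBE1F = 0x1490E → wrap carry → 0x490F
  0x490F + 0xFCE0 = 0x145EF → wrap carry → 0x45F0
  0x45F0 + 0x74BA = 0x0BAAA
  0xBAAA + 0xFEE1 = 0x1B98B → wrap carry → 0xB98C
  0xB98C + 0x516A = 0x10AF6 → wrap carry → 0x0AF7
One's-complement sum = 0x0AF7.
Checksum = ~0x0AF7 & 0xFFFF = 0xF508.

F508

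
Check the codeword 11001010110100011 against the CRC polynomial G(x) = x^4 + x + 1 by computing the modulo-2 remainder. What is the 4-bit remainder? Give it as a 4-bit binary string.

Modulo-2 division of 11001010110100011 by 10011:
  pos 0: 11001 XOR 10011 = 01010
  pos 1: 10100 XOR 10011 = 00111
  pos 3: 11110 XOR 10011 = 01101
  pos 4: 11011 XOR 10011 = 01000
  pos 5: 10001 XOR 10011 = 00010
  pos 8: 10010 XOR 10011 = 00001
  pos 12: 10011 XOR 10011 = 00000
Remainder = 0000 (zero — the frame passes the CRC check).

0000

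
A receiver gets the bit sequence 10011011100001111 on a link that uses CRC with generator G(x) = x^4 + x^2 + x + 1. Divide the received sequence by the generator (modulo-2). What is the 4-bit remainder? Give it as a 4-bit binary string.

Modulo-2 division of 10011011100001111 by 10111:
  pos 0: 10011 XOR 10111 = 00100
  pos 2: 10001 XOR 10111 = 00110
  pos 4: 11011 XOR 10111 = 01100
  pos 5: 11000 XOR 10111 = 01111
  pos 6: 11110 XOR 10111 = 01001
  pos 7: 10010 XOR 10111 = 00101
  pos 9: 10101 XOR 10111 = 00010
  pos 12: 10111 XOR 10111 = 00000
Remainder = 0000 (zero — the frame passes the CRC check).

0000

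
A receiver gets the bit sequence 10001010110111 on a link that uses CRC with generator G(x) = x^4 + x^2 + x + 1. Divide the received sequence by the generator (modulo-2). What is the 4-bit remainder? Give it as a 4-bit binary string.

Modulo-2 division of 10001010110111 by 10111:
  pos 0: 10001 XOR 10111 = 00110
  pos 2: 11001 XOR 10111 = 01110
  pos 3: 11100 XOR 10111 = 01011
  pos 4: 10111 XOR 10111 = 00000
  pos 9: 10111 XOR 10111 = 00000
Remainder = 0000 (zero — the frame passes the CRC check).

0000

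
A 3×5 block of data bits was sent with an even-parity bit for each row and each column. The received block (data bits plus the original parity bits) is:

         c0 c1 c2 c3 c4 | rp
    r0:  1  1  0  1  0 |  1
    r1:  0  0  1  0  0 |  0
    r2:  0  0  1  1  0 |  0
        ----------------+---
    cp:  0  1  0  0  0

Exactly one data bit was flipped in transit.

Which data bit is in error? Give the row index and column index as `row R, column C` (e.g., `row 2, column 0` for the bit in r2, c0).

row 1, column 0

Recompute each row's even parity and compare to rp:
  r0: data parity 1, sent rp 1 → ok
  r1: data parity 1, sent rp 0 → mismatch
  r2: data parity 0, sent rp 0 → ok
Recompute each column's even parity and compare to cp:
  c0: data parity 1, sent cp 0 → mismatch
  c1: data parity 1, sent cp 1 → ok
  c2: data parity 0, sent cp 0 → ok
  c3: data parity 0, sent cp 0 → ok
  c4: data parity 0, sent cp 0 → ok
Exactly one row (r1) and one column (c0) fail → the flipped bit is at their intersection.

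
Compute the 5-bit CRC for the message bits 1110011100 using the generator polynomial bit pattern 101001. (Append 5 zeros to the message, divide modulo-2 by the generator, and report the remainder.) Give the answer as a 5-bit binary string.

Append 5 zeros: 111001110000000. Divide by 101001 (XOR where the leading bit is 1):
  pos 0: 111001 XOR 101001 = 010000
  pos 1: 100001 XOR 101001 = 001000
  pos 3: 100010 XOR 101001 = 001011
  pos 5: 101100 XOR 101001 = 000101
  pos 8: 101000 XOR 101001 = 000001
Remainder (last 5 bits) = 00010. This is the CRC / FCS.

00010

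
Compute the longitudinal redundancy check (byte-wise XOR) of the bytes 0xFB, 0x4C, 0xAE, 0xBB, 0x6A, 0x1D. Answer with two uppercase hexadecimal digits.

XOR the bytes together:
  start with 0xFB
  0xFB ⊕ 0x4C = 0xB7
  0xB7 ⊕ 0xAE = 0x19
  0x19 ⊕ 0xBB = 0xA2
  0xA2 ⊕ 0x6A = 0xC8
  0xC8 ⊕ 0x1D = 0xD5

D5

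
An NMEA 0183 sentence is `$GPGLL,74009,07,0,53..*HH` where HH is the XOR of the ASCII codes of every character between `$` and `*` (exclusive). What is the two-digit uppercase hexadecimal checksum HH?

XOR the ASCII codes of the payload characters:
  'G' = 0x47 → acc = 0x47
  'P' = 0x50 → acc = 0x17
  'G' = 0x47 → acc = 0x50
  'L' = 0x4C → acc = 0x1C
  'L' = 0x4C → acc = 0x50
  ',' = 0x2C → acc = 0x7C
  '7' = 0x37 → acc = 0x4B
  '4' = 0x34 → acc = 0x7F
  '0' = 0x30 → acc = 0x4F
  '0' = 0x30 → acc = 0x7F
  '9' = 0x39 → acc = 0x46
  ',' = 0x2C → acc = 0x6A
  '0' = 0x30 → acc = 0x5A
  '7' = 0x37 → acc = 0x6D
  ',' = 0x2C → acc = 0x41
  '0' = 0x30 → acc = 0x71
  ',' = 0x2C → acc = 0x5D
  '5' = 0x35 → acc = 0x68
  '3' = 0x33 → acc = 0x5B
  '.' = 0x2E → acc = 0x75
  '.' = 0x2E → acc = 0x5B
Checksum = 0x5B.

5B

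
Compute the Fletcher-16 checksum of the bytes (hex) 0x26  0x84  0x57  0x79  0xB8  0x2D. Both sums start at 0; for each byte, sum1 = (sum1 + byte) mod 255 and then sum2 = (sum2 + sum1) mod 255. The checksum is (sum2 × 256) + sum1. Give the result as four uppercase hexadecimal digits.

E361

Running sums (mod 255):
  after byte 0 (0x26): sum1=38, sum2=38
  after byte 1 (0x84): sum1=170, sum2=208
  after byte 2 (0x57): sum1=2, sum2=210
  after byte 3 (0x79): sum1=123, sum2=78
  after byte 4 (0xB8): sum1=52, sum2=130
  after byte 5 (0x2D): sum1=97, sum2=227
Checksum = sum2·256 + sum1 = 227·256 + 97 = 58209 = 0xE361.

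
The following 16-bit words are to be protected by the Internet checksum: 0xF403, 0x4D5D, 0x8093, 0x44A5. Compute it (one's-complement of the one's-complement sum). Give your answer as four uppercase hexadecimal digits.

One's-complement addition (fold any carry out of bit 15 back into bit 0):
  0xF403 + 0x4D5D = 0x14160 → wrap carry → 0x4161
  0x4161 + 0x8093 = 0x0C1F4
  0xC1F4 + 0x44A5 = 0x10699 → wrap carry → 0x069A
One's-complement sum = 0x069A.
Checksum = ~0x069A & 0xFFFF = 0xF965.

F965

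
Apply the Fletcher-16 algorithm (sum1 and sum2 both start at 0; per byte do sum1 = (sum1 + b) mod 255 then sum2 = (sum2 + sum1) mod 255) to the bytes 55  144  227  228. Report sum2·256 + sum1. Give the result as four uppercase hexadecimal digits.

3B90

Running sums (mod 255):
  after byte 0 (55): sum1=55, sum2=55
  after byte 1 (144): sum1=199, sum2=254
  after byte 2 (227): sum1=171, sum2=170
  after byte 3 (228): sum1=144, sum2=59
Checksum = sum2·256 + sum1 = 59·256 + 144 = 15248 = 0x3B90.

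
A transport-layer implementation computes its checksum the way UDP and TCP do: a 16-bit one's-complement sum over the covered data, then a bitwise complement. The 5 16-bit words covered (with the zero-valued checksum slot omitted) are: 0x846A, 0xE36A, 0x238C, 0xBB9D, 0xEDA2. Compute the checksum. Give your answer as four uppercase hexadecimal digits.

One's-complement addition (fold any carry out of bit 15 back into bit 0):
  0x846A + 0xE36A = 0x167D4 → wrap carry → 0x67D5
  0x67D5 + 0x238C = 0x08B61
  0x8B61 + 0xBB9D = 0x146FE → wrap carry → 0x46FF
  0x46FF + 0xEDA2 = 0x134A1 → wrap carry → 0x34A2
One's-complement sum = 0x34A2.
Checksum = ~0x34A2 & 0xFFFF = 0xCB5D.

CB5D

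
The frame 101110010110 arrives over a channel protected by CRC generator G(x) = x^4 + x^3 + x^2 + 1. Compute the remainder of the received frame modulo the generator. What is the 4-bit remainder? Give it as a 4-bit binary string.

0001

Modulo-2 division of 101110010110 by 11101:
  pos 0: 10111 XOR 11101 = 01010
  pos 1: 10100 XOR 11101 = 01001
  pos 2: 10010 XOR 11101 = 01111
  pos 3: 11111 XOR 11101 = 00010
  pos 6: 10011 XOR 11101 = 01110
  pos 7: 11100 XOR 11101 = 00001
Remainder = 0001 (nonzero — an error is detected).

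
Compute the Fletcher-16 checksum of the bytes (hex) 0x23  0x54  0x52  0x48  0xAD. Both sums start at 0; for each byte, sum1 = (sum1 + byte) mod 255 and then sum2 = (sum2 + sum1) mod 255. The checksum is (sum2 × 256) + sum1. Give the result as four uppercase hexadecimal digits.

Running sums (mod 255):
  after byte 0 (0x23): sum1=35, sum2=35
  after byte 1 (0x54): sum1=119, sum2=154
  after byte 2 (0x52): sum1=201, sum2=100
  after byte 3 (0x48): sum1=18, sum2=118
  after byte 4 (0xAD): sum1=191, sum2=54
Checksum = sum2·256 + sum1 = 54·256 + 191 = 14015 = 0x36BF.

36BF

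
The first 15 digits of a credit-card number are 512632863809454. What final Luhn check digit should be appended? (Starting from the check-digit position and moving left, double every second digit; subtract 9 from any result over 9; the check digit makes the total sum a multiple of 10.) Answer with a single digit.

Partial digits right→left: 4 5 4 9 0 8 3 6 8 2 3 6 2 1 5
Double every second digit counting from the check-digit position (so the 1st, 3rd, 5th, ... of the partial from the right).
  doubled (with −9 where >9): 8 8 0 6 7 6 4 1 → sum 40
  kept as-is: 5 9 8 6 2 6 1 → sum 37
Total = 40 + 37 = 77.
Check digit = (10 − (77 mod 10)) mod 10 = 3.

3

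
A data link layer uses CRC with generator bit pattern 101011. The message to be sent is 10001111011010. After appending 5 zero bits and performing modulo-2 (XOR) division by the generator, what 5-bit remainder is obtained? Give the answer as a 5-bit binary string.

10001

Append 5 zeros: 1000111101101000000. Divide by 101011 (XOR where the leading bit is 1):
  pos 0: 100011 XOR 101011 = 001000
  pos 2: 100011 XOR 101011 = 001000
  pos 4: 100001 XOR 101011 = 001010
  pos 6: 101010 XOR 101011 = 000001
  pos 11: 110000 XOR 101011 = 011011
  pos 12: 110110 XOR 101011 = 011101
  pos 13: 111010 XOR 101011 = 010001
Remainder (last 5 bits) = 10001. This is the CRC / FCS.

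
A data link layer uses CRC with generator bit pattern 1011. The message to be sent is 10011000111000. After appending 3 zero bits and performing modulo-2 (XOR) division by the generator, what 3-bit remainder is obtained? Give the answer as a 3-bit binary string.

Append 3 zeros: 10011000111000000. Divide by 1011 (XOR where the leading bit is 1):
  pos 0: 1001 XOR 1011 = 0010
  pos 2: 1010 XOR 1011 = 0001
  pos 5: 1001 XOR 1011 = 0010
  pos 7: 1011 XOR 1011 = 0000
Remainder (last 3 bits) = 000. This is the CRC / FCS.

000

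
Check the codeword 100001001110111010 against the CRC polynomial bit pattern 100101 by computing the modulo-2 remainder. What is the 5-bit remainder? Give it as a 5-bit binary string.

Modulo-2 division of 100001001110111010 by 100101:
  pos 0: 100001 XOR 100101 = 000100
  pos 3: 100001 XOR 100101 = 000100
  pos 6: 100110 XOR 100101 = 000011
  pos 10: 111110 XOR 100101 = 011011
  pos 11: 110111 XOR 100101 = 010010
  pos 12: 100100 XOR 100101 = 000001
Remainder = 00001 (nonzero — an error is detected).

00001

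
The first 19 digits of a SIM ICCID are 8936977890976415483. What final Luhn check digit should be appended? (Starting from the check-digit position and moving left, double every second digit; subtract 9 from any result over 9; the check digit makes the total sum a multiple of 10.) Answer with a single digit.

2

Partial digits right→left: 3 8 4 5 1 4 6 7 9 0 9 8 7 7 9 6 3 9 8
Double every second digit counting from the check-digit position (so the 1st, 3rd, 5th, ... of the partial from the right).
  doubled (with −9 where >9): 6 8 2 3 9 9 5 9 6 7 → sum 64
  kept as-is: 8 5 4 7 0 8 7 6 9 → sum 54
Total = 64 + 54 = 118.
Check digit = (10 − (118 mod 10)) mod 10 = 2.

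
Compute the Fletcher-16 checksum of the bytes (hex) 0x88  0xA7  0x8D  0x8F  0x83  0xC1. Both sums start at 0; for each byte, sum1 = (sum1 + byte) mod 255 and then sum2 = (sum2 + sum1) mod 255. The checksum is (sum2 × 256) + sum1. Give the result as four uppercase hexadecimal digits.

2792

Running sums (mod 255):
  after byte 0 (0x88): sum1=136, sum2=136
  after byte 1 (0xA7): sum1=48, sum2=184
  after byte 2 (0x8D): sum1=189, sum2=118
  after byte 3 (0x8F): sum1=77, sum2=195
  after byte 4 (0x83): sum1=208, sum2=148
  after byte 5 (0xC1): sum1=146, sum2=39
Checksum = sum2·256 + sum1 = 39·256 + 146 = 10130 = 0x2792.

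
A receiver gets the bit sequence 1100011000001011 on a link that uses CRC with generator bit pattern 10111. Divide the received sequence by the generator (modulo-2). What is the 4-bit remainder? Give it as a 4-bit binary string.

Modulo-2 division of 1100011000001011 by 10111:
  pos 0: 11000 XOR 10111 = 01111
  pos 1: 11111 XOR 10111 = 01000
  pos 2: 10001 XOR 10111 = 00110
  pos 4: 11000 XOR 10111 = 01111
  pos 5: 11110 XOR 10111 = 01001
  pos 6: 10010 XOR 10111 = 00101
  pos 8: 10101 XOR 10111 = 00010
  pos 11: 10011 XOR 10111 = 00100
Remainder = 0100 (nonzero — an error is detected).

0100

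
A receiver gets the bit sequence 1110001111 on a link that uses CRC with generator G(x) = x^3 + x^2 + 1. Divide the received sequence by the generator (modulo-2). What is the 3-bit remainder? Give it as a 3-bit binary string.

Modulo-2 division of 1110001111 by 1101:
  pos 0: 1110 XOR 1101 = 0011
  pos 2: 1100 XOR 1101 = 0001
  pos 5: 1111 XOR 1101 = 0010
Remainder = 101 (nonzero — an error is detected).

101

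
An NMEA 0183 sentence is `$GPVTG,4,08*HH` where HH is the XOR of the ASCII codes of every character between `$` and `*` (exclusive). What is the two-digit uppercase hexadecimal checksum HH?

XOR the ASCII codes of the payload characters:
  'G' = 0x47 → acc = 0x47
  'P' = 0x50 → acc = 0x17
  'V' = 0x56 → acc = 0x41
  'T' = 0x54 → acc = 0x15
  'G' = 0x47 → acc = 0x52
  ',' = 0x2C → acc = 0x7E
  '4' = 0x34 → acc = 0x4A
  ',' = 0x2C → acc = 0x66
  '0' = 0x30 → acc = 0x56
  '8' = 0x38 → acc = 0x6E
Checksum = 0x6E.

6E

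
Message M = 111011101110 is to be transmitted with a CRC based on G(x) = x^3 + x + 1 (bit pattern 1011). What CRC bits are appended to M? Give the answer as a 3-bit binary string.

010

Append 3 zeros: 111011101110000. Divide by 1011 (XOR where the leading bit is 1):
  pos 0: 1110 XOR 1011 = 0101
  pos 1: 1011 XOR 1011 = 0000
  pos 5: 1101 XOR 1011 = 0110
  pos 6: 1101 XOR 1011 = 0110
  pos 7: 1101 XOR 1011 = 0110
  pos 8: 1100 XOR 1011 = 0111
  pos 9: 1110 XOR 1011 = 0101
  pos 10: 1010 XOR 1011 = 0001
Remainder (last 3 bits) = 010. This is the CRC / FCS.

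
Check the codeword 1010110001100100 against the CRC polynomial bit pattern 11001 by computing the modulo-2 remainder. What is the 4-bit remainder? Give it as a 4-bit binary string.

0000

Modulo-2 division of 1010110001100100 by 11001:
  pos 0: 10101 XOR 11001 = 01100
  pos 1: 11001 XOR 11001 = 00000
  pos 9: 11001 XOR 11001 = 00000
Remainder = 0000 (zero — the frame passes the CRC check).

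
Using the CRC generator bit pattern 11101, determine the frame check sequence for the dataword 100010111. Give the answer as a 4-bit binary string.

0001

Append 4 zeros: 1000101110000. Divide by 11101 (XOR where the leading bit is 1):
  pos 0: 10001 XOR 11101 = 01100
  pos 1: 11000 XOR 11101 = 00101
  pos 3: 10111 XOR 11101 = 01010
  pos 4: 10101 XOR 11101 = 01000
  pos 5: 10000 XOR 11101 = 01101
  pos 6: 11010 XOR 11101 = 00111
  pos 8: 11100 XOR 11101 = 00001
Remainder (last 4 bits) = 0001. This is the CRC / FCS.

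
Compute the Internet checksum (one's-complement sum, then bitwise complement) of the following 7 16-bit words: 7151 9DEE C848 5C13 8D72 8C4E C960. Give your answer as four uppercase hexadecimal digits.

E941

One's-complement addition (fold any carry out of bit 15 back into bit 0):
  0x7151 + 0x9DEE = 0x10F3F → wrap carry → 0x0F40
  0x0F40 + 0xC848 = 0x0D788
  0xD788 + 0x5C13 = 0x1339B → wrap carry → 0x339C
  0x339C + 0x8D72 = 0x0C10E
  0xC10E + 0x8C4E = 0x14D5C → wrap carry → 0x4D5D
  0x4D5D + 0xC960 = 0x116BD → wrap carry → 0x16BE
One's-complement sum = 0x16BE.
Checksum = ~0x16BE & 0xFFFF = 0xE941.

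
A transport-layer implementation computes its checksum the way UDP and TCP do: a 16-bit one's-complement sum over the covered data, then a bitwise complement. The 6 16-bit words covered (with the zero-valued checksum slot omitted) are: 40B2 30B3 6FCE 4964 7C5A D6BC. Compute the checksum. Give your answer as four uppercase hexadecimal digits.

8250

One's-complement addition (fold any carry out of bit 15 back into bit 0):
  0x40B2 + 0x30B3 = 0x07165
  0x7165 + 0x6FCE = 0x0E133
  0xE133 + 0x4964 = 0x12A97 → wrap carry → 0x2A98
  0x2A98 + 0x7C5A = 0x0A6F2
  0xA6F2 + 0xD6BC = 0x17DAE → wrap carry → 0x7DAF
One's-complement sum = 0x7DAF.
Checksum = ~0x7DAF & 0xFFFF = 0x8250.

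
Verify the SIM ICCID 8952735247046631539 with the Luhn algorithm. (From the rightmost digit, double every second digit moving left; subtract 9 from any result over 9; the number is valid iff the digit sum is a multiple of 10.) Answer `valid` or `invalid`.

From the right, keep odd positions and double even positions (subtract 9 from any doubled value over 9):
  doubled (positions 2,4,...): 6 2 3 8 5 4 6 4 9 → sum 47
  kept (positions 1,3,...): 9 5 3 6 0 4 5 7 5 8 → sum 52
Total = 99.
99 mod 10 = 9, so the number is invalid.

invalid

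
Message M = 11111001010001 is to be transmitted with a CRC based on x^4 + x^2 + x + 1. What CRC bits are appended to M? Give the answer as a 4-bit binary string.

Append 4 zeros: 111110010100010000. Divide by 10111 (XOR where the leading bit is 1):
  pos 0: 11111 XOR 10111 = 01000
  pos 1: 10000 XOR 10111 = 00111
  pos 3: 11101 XOR 10111 = 01010
  pos 4: 10100 XOR 10111 = 00011
  pos 7: 11100 XOR 10111 = 01011
  pos 8: 10110 XOR 10111 = 00001
  pos 12: 11000 XOR 10111 = 01111
  pos 13: 11110 XOR 10111 = 01001
Remainder (last 4 bits) = 1001. This is the CRC / FCS.

1001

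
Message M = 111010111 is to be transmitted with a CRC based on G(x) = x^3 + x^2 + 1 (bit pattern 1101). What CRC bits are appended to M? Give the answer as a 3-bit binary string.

Append 3 zeros: 111010111000. Divide by 1101 (XOR where the leading bit is 1):
  pos 0: 1110 XOR 1101 = 0011
  pos 2: 1110 XOR 1101 = 0011
  pos 4: 1111 XOR 1101 = 0010
  pos 6: 1010 XOR 1101 = 0111
  pos 7: 1110 XOR 1101 = 0011
Remainder (last 3 bits) = 110. This is the CRC / FCS.

110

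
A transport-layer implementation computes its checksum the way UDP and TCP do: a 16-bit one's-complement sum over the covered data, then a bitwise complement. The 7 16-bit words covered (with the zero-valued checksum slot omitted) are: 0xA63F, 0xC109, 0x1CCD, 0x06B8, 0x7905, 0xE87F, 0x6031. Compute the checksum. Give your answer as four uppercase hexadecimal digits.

One's-complement addition (fold any carry out of bit 15 back into bit 0):
  0xA63F + 0xC109 = 0x16748 → wrap carry → 0x6749
  0x6749 + 0x1CCD = 0x08416
  0x8416 + 0x06B8 = 0x08ACE
  0x8ACE + 0x7905 = 0x103D3 → wrap carry → 0x03D4
  0x03D4 + 0xE87F = 0x0EC53
  0xEC53 + 0x6031 = 0x14C84 → wrap carry → 0x4C85
One's-complement sum = 0x4C85.
Checksum = ~0x4C85 & 0xFFFF = 0xB37A.

B37A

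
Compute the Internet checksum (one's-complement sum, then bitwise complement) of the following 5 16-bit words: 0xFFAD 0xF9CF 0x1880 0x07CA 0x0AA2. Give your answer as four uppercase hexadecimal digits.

DB95

One's-complement addition (fold any carry out of bit 15 back into bit 0):
  0xFFAD + 0xF9CF = 0x1F97C → wrap carry → 0xF97D
  0xF97D + 0x1880 = 0x111FD → wrap carry → 0x11FE
  0x11FE + 0x07CA = 0x019C8
  0x19C8 + 0x0AA2 = 0x0246A
One's-complement sum = 0x246A.
Checksum = ~0x246A & 0xFFFF = 0xDB95.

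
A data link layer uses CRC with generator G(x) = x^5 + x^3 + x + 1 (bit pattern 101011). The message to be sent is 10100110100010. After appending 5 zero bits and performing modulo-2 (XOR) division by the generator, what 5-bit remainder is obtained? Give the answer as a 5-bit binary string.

01010

Append 5 zeros: 1010011010001000000. Divide by 101011 (XOR where the leading bit is 1):
  pos 0: 101001 XOR 101011 = 000010
  pos 4: 101010 XOR 101011 = 000001
  pos 9: 100100 XOR 101011 = 001111
  pos 11: 111100 XOR 101011 = 010111
  pos 12: 101110 XOR 101011 = 000101
Remainder (last 5 bits) = 01010. This is the CRC / FCS.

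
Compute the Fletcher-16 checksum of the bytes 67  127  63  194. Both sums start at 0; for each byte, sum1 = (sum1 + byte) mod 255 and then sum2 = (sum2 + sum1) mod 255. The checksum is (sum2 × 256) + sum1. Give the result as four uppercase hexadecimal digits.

CCC4

Running sums (mod 255):
  after byte 0 (67): sum1=67, sum2=67
  after byte 1 (127): sum1=194, sum2=6
  after byte 2 (63): sum1=2, sum2=8
  after byte 3 (194): sum1=196, sum2=204
Checksum = sum2·256 + sum1 = 204·256 + 196 = 52420 = 0xCCC4.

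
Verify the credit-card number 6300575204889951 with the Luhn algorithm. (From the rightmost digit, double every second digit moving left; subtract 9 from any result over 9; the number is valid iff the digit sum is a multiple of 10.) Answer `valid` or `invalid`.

invalid

From the right, keep odd positions and double even positions (subtract 9 from any doubled value over 9):
  doubled (positions 2,4,...): 1 9 7 0 1 1 0 3 → sum 22
  kept (positions 1,3,...): 1 9 8 4 2 7 0 3 → sum 34
Total = 56.
56 mod 10 = 6, so the number is invalid.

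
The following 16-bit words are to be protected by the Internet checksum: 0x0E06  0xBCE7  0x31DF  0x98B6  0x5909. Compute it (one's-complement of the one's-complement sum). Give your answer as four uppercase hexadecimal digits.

1173

One's-complement addition (fold any carry out of bit 15 back into bit 0):
  0x0E06 + 0xBCE7 = 0x0CAED
  0xCAED + 0x31DF = 0x0FCCC
  0xFCCC + 0x98B6 = 0x19582 → wrap carry → 0x9583
  0x9583 + 0x5909 = 0x0EE8C
One's-complement sum = 0xEE8C.
Checksum = ~0xEE8C & 0xFFFF = 0x1173.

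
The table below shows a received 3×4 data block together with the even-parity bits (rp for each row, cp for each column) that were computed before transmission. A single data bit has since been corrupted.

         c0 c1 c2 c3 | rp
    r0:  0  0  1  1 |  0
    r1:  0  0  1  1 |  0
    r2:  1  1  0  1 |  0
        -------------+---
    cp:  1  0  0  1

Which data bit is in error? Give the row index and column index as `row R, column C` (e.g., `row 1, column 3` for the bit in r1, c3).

row 2, column 1

Recompute each row's even parity and compare to rp:
  r0: data parity 0, sent rp 0 → ok
  r1: data parity 0, sent rp 0 → ok
  r2: data parity 1, sent rp 0 → mismatch
Recompute each column's even parity and compare to cp:
  c0: data parity 1, sent cp 1 → ok
  c1: data parity 1, sent cp 0 → mismatch
  c2: data parity 0, sent cp 0 → ok
  c3: data parity 1, sent cp 1 → ok
Exactly one row (r2) and one column (c1) fail → the flipped bit is at their intersection.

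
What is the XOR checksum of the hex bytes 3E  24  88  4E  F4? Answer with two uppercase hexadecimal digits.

XOR the bytes together:
  start with 0x3E
  0x3E ⊕ 0x24 = 0x1A
  0x1A ⊕ 0x88 = 0x92
  0x92 ⊕ 0x4E = 0xDC
  0xDC ⊕ 0xF4 = 0x28

28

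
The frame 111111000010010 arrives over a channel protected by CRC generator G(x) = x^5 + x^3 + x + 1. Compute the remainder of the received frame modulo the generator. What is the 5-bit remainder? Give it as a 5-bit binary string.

00000

Modulo-2 division of 111111000010010 by 101011:
  pos 0: 111111 XOR 101011 = 010100
  pos 1: 101000 XOR 101011 = 000011
  pos 5: 110001 XOR 101011 = 011010
  pos 6: 110100 XOR 101011 = 011111
  pos 7: 111110 XOR 101011 = 010101
  pos 8: 101011 XOR 101011 = 000000
Remainder = 00000 (zero — the frame passes the CRC check).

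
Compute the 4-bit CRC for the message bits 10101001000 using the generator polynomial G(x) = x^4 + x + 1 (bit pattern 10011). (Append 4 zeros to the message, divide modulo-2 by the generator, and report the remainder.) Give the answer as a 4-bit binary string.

Append 4 zeros: 101010010000000. Divide by 10011 (XOR where the leading bit is 1):
  pos 0: 10101 XOR 10011 = 00110
  pos 2: 11000 XOR 10011 = 01011
  pos 3: 10111 XOR 10011 = 00100
  pos 5: 10000 XOR 10011 = 00011
  pos 8: 11000 XOR 10011 = 01011
  pos 9: 10110 XOR 10011 = 00101
Remainder (last 4 bits) = 1010. This is the CRC / FCS.

1010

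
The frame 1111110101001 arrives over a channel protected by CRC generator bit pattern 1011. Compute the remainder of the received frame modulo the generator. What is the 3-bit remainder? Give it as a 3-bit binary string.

000

Modulo-2 division of 1111110101001 by 1011:
  pos 0: 1111 XOR 1011 = 0100
  pos 1: 1001 XOR 1011 = 0010
  pos 3: 1010 XOR 1011 = 0001
  pos 6: 1101 XOR 1011 = 0110
  pos 7: 1100 XOR 1011 = 0111
  pos 8: 1110 XOR 1011 = 0101
  pos 9: 1011 XOR 1011 = 0000
Remainder = 000 (zero — the frame passes the CRC check).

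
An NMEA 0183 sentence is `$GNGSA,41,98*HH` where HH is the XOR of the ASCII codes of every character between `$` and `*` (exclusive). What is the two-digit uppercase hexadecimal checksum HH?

XOR the ASCII codes of the payload characters:
  'G' = 0x47 → acc = 0x47
  'N' = 0x4E → acc = 0x09
  'G' = 0x47 → acc = 0x4E
  'S' = 0x53 → acc = 0x1D
  'A' = 0x41 → acc = 0x5C
  ',' = 0x2C → acc = 0x70
  '4' = 0x34 → acc = 0x44
  '1' = 0x31 → acc = 0x75
  ',' = 0x2C → acc = 0x59
  '9' = 0x39 → acc = 0x60
  '8' = 0x38 → acc = 0x58
Checksum = 0x58.

58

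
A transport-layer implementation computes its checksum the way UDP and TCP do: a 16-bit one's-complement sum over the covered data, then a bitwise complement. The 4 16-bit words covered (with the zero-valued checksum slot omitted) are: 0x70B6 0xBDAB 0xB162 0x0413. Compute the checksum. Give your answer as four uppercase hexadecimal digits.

1C28

One's-complement addition (fold any carry out of bit 15 back into bit 0):
  0x70B6 + 0xBDAB = 0x12E61 → wrap carry → 0x2E62
  0x2E62 + 0xB162 = 0x0DFC4
  0xDFC4 + 0x0413 = 0x0E3D7
One's-complement sum = 0xE3D7.
Checksum = ~0xE3D7 & 0xFFFF = 0x1C28.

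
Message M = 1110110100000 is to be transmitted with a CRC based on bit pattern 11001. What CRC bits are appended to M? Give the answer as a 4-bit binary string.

Append 4 zeros: 11101101000000000. Divide by 11001 (XOR where the leading bit is 1):
  pos 0: 11101 XOR 11001 = 00100
  pos 2: 10010 XOR 11001 = 01011
  pos 3: 10111 XOR 11001 = 01110
  pos 4: 11100 XOR 11001 = 00101
  pos 6: 10100 XOR 11001 = 01101
  pos 7: 11010 XOR 11001 = 00011
  pos 10: 11000 XOR 11001 = 00001
Remainder (last 4 bits) = 0100. This is the CRC / FCS.

0100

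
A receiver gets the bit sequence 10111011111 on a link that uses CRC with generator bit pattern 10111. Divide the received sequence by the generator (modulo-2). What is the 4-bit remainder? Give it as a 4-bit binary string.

1000

Modulo-2 division of 10111011111 by 10111:
  pos 0: 10111 XOR 10111 = 00000
  pos 6: 11111 XOR 10111 = 01000
Remainder = 1000 (nonzero — an error is detected).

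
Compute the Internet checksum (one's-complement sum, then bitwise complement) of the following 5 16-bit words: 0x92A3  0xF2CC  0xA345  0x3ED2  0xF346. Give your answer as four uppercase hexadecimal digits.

One's-complement addition (fold any carry out of bit 15 back into bit 0):
  0x92A3 + 0xF2CC = 0x1856F → wrap carry → 0x8570
  0x8570 + 0xA345 = 0x128B5 → wrap carry → 0x28B6
  0x28B6 + 0x3ED2 = 0x06788
  0x6788 + 0xF346 = 0x15ACE → wrap carry → 0x5ACF
One's-complement sum = 0x5ACF.
Checksum = ~0x5ACF & 0xFFFF = 0xA530.

A530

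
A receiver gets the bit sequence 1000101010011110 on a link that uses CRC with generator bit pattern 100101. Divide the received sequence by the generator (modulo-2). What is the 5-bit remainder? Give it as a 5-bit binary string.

Modulo-2 division of 1000101010011110 by 100101:
  pos 0: 100010 XOR 100101 = 000111
  pos 3: 111101 XOR 100101 = 011000
  pos 4: 110000 XOR 100101 = 010101
  pos 5: 101010 XOR 100101 = 001111
  pos 7: 111111 XOR 100101 = 011010
  pos 8: 110101 XOR 100101 = 010000
  pos 9: 100001 XOR 100101 = 000100
Remainder = 01000 (nonzero — an error is detected).

01000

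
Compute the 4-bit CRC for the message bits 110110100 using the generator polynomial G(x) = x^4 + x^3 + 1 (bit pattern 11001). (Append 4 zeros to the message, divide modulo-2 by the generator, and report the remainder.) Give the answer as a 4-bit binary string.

1010

Append 4 zeros: 1101101000000. Divide by 11001 (XOR where the leading bit is 1):
  pos 0: 11011 XOR 11001 = 00010
  pos 3: 10010 XOR 11001 = 01011
  pos 4: 10110 XOR 11001 = 01111
  pos 5: 11110 XOR 11001 = 00111
  pos 7: 11100 XOR 11001 = 00101
Remainder (last 4 bits) = 1010. This is the CRC / FCS.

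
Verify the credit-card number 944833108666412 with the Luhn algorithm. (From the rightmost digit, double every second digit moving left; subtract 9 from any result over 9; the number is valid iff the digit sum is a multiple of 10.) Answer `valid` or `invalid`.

From the right, keep odd positions and double even positions (subtract 9 from any doubled value over 9):
  doubled (positions 2,4,...): 2 3 3 0 6 7 8 → sum 29
  kept (positions 1,3,...): 2 4 6 8 1 3 4 9 → sum 37
Total = 66.
66 mod 10 = 6, so the number is invalid.

invalid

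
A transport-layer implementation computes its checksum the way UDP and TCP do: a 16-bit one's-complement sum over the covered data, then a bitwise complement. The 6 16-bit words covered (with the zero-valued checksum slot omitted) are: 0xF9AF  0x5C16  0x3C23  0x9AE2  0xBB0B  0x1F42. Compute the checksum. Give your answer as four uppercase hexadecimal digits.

One's-complement addition (fold any carry out of bit 15 back into bit 0):
  0xF9AF + 0x5C16 = 0x155C5 → wrap carry → 0x55C6
  0x55C6 + 0x3C23 = 0x091E9
  0x91E9 + 0x9AE2 = 0x12CCB → wrap carry → 0x2CCC
  0x2CCC + 0xBB0B = 0x0E7D7
  0xE7D7 + 0x1F42 = 0x10719 → wrap carry → 0x071A
One's-complement sum = 0x071A.
Checksum = ~0x071A & 0xFFFF = 0xF8E5.

F8E5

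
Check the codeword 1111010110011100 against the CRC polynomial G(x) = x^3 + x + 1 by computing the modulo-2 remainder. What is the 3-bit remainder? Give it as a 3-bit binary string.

Modulo-2 division of 1111010110011100 by 1011:
  pos 0: 1111 XOR 1011 = 0100
  pos 1: 1000 XOR 1011 = 0011
  pos 3: 1110 XOR 1011 = 0101
  pos 4: 1011 XOR 1011 = 0000
  pos 8: 1001 XOR 1011 = 0010
  pos 10: 1011 XOR 1011 = 0000
Remainder = 000 (zero — the frame passes the CRC check).

000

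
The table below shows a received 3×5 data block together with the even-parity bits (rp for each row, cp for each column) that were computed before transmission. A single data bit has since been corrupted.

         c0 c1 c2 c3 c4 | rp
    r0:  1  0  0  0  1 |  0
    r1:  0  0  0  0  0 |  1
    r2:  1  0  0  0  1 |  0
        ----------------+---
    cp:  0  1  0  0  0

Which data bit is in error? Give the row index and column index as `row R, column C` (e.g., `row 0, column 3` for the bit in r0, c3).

Recompute each row's even parity and compare to rp:
  r0: data parity 0, sent rp 0 → ok
  r1: data parity 0, sent rp 1 → mismatch
  r2: data parity 0, sent rp 0 → ok
Recompute each column's even parity and compare to cp:
  c0: data parity 0, sent cp 0 → ok
  c1: data parity 0, sent cp 1 → mismatch
  c2: data parity 0, sent cp 0 → ok
  c3: data parity 0, sent cp 0 → ok
  c4: data parity 0, sent cp 0 → ok
Exactly one row (r1) and one column (c1) fail → the flipped bit is at their intersection.

row 1, column 1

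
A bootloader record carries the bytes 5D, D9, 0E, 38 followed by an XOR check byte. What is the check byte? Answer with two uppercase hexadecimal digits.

XOR the bytes together:
  start with 0x5D
  0x5D ⊕ 0xD9 = 0x84
  0x84 ⊕ 0x0E = 0x8A
  0x8A ⊕ 0x38 = 0xB2

B2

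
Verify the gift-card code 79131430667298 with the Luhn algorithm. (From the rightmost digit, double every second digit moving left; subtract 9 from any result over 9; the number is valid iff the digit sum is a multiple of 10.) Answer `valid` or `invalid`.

From the right, keep odd positions and double even positions (subtract 9 from any doubled value over 9):
  doubled (positions 2,4,...): 9 5 3 6 2 2 5 → sum 32
  kept (positions 1,3,...): 8 2 6 0 4 3 9 → sum 32
Total = 64.
64 mod 10 = 4, so the number is invalid.

invalid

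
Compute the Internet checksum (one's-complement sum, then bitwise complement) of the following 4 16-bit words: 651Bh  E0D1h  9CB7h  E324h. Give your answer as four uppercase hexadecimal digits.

3A36

One's-complement addition (fold any carry out of bit 15 back into bit 0):
  0x651B + 0xE0D1 = 0x145EC → wrap carry → 0x45ED
  0x45ED + 0x9CB7 = 0x0E2A4
  0xE2A4 + 0xE324 = 0x1C5C8 → wrap carry → 0xC5C9
One's-complement sum = 0xC5C9.
Checksum = ~0xC5C9 & 0xFFFF = 0x3A36.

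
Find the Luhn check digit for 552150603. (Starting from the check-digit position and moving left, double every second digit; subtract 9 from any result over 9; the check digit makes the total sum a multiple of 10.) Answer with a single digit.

Partial digits right→left: 3 0 6 0 5 1 2 5 5
Double every second digit counting from the check-digit position (so the 1st, 3rd, 5th, ... of the partial from the right).
  doubled (with −9 where >9): 6 3 1 4 1 → sum 15
  kept as-is: 0 0 1 5 → sum 6
Total = 15 + 6 = 21.
Check digit = (10 − (21 mod 10)) mod 10 = 9.

9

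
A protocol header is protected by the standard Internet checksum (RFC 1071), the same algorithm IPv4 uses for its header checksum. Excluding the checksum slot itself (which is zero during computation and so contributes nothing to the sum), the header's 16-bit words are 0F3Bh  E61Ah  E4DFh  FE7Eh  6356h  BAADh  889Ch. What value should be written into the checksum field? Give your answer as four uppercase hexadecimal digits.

One's-complement addition (fold any carry out of bit 15 back into bit 0):
  0x0F3B + 0xE61A = 0x0F555
  0xF555 + 0xE4DF = 0x1DA34 → wrap carry → 0xDA35
  0xDA35 + 0xFE7E = 0x1D8B3 → wrap carry → 0xD8B4
  0xD8B4 + 0x6356 = 0x13C0A → wrap carry → 0x3C0B
  0x3C0B + 0xBAAD = 0x0F6B8
  0xF6B8 + 0x889C = 0x17F54 → wrap carry → 0x7F55
One's-complement sum = 0x7F55.
Checksum = ~0x7F55 & 0xFFFF = 0x80AA.

80AA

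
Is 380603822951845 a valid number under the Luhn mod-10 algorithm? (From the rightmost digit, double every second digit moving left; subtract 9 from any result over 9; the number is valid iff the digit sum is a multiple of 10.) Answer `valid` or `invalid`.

From the right, keep odd positions and double even positions (subtract 9 from any doubled value over 9):
  doubled (positions 2,4,...): 8 2 9 4 6 3 7 → sum 39
  kept (positions 1,3,...): 5 8 5 2 8 0 0 3 → sum 31
Total = 70.
70 mod 10 = 0, so the number is valid.

valid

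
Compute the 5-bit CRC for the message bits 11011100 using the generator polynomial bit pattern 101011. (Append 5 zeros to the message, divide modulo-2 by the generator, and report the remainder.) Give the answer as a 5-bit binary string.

Append 5 zeros: 1101110000000. Divide by 101011 (XOR where the leading bit is 1):
  pos 0: 110111 XOR 101011 = 011100
  pos 1: 111000 XOR 101011 = 010011
  pos 2: 100110 XOR 101011 = 001101
  pos 4: 110100 XOR 101011 = 011111
  pos 5: 111110 XOR 101011 = 010101
  pos 6: 101010 XOR 101011 = 000001
Remainder (last 5 bits) = 00010. This is the CRC / FCS.

00010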